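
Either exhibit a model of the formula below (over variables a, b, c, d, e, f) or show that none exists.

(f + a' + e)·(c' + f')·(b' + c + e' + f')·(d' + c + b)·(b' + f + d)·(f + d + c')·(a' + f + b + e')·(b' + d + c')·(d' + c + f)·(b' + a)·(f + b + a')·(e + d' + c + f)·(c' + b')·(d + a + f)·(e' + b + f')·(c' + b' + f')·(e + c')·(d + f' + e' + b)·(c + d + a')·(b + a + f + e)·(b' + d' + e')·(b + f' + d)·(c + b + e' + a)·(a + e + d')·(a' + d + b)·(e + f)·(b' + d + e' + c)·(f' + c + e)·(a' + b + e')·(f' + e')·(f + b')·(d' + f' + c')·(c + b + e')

Branch on c: set c = 1.
From the singleton clause (f'), f = 0.
From the singleton clause (d), d = 1.
From the singleton clause (b'), b = 0.
From the singleton clause (a'), a = 0.
From the singleton clause (e), e = 1.
This assignment satisfies each clause.

a ↦ 0; b ↦ 0; c ↦ 1; d ↦ 1; e ↦ 1; f ↦ 0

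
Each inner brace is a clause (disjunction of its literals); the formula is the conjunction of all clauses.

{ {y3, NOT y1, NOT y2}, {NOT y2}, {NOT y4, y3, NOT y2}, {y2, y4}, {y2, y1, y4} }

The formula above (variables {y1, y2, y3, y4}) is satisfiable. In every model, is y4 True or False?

Suppose y4 = false.
(NOT y2) alone gives y2 = false.
But (y2) is also a unit clause — contradiction.
So every satisfying assignment has y4 = True.

True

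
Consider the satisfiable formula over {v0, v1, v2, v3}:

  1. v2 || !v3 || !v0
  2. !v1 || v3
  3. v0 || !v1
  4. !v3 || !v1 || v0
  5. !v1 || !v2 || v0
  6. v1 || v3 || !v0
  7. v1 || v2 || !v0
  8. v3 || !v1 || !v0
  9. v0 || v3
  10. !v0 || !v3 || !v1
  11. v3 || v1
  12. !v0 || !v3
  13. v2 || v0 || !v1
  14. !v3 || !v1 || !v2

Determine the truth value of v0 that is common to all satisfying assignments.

Suppose v0 = true.
From the singleton clause (!v3), v3 = false.
From the singleton clause (!v1), v1 = false.
Now (v1) is unsatisfied and unit — conflict.
So every satisfying assignment has v0 = False.

False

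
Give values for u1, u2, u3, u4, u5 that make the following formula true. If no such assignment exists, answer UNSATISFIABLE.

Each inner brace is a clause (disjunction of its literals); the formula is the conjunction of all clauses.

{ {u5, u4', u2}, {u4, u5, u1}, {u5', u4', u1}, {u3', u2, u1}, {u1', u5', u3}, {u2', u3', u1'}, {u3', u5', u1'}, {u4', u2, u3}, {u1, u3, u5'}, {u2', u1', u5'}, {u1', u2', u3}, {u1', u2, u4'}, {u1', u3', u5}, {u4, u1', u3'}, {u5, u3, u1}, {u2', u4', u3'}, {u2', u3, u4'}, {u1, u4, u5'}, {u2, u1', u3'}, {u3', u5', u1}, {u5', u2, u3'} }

Case u5 = 0:
Case u4 = 0:
(u1) alone gives u1 = 1.
(u3') alone gives u3 = 0.
(u2') alone gives u2 = 0.
Every clause now holds.

u1: 1,  u2: 0,  u3: 0,  u4: 0,  u5: 0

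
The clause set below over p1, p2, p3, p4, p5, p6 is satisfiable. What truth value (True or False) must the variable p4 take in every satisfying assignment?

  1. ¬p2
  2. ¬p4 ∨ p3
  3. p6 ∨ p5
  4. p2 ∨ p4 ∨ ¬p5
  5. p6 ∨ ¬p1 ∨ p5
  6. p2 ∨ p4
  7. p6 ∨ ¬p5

True

Suppose p4 = False.
(¬p2) alone gives p2 = False.
But (p2) is also a unit clause — contradiction.
So every satisfying assignment has p4 = True.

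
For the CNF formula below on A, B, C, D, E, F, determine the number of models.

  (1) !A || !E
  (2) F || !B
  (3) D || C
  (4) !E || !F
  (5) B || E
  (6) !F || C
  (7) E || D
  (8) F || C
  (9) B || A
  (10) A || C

There are 2^6 = 64 truth assignments over (A, B, C, D, E, F).
Split on E. With E = true, the clauses containing E are satisfied and !E drops from the rest; 0 of the 2^5 = 32 assignments to the other variables satisfy what remains.
With E = false, by the same count on the reduced clause set, 2 assignments work.
(One model: A=F, B=T, C=T, D=T, E=F, F=T.)
Total: 0 + 2 = 2.

2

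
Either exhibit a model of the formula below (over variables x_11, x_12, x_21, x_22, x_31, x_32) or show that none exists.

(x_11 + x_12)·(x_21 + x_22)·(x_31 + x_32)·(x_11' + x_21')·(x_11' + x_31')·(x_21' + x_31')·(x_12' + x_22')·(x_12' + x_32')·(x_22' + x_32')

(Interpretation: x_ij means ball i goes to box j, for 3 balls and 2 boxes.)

UNSATISFIABLE

Suppose x_11 = 1.
(x_21') alone gives x_21 = 0.
(x_22) alone gives x_22 = 1.
(x_31') alone gives x_31 = 0.
(x_32) alone gives x_32 = 1.
But (x_32') is also a unit clause — contradiction.
So x_11 must be the other value — set x_11 = 0.
(x_12) alone gives x_12 = 1.
(x_22') alone gives x_22 = 0.
(x_21) alone gives x_21 = 1.
(x_31') alone gives x_31 = 0.
(x_32) alone gives x_32 = 1.
But (x_32') is also a unit clause — contradiction.
Neither x_11 = 1 nor x_11 = 0 works.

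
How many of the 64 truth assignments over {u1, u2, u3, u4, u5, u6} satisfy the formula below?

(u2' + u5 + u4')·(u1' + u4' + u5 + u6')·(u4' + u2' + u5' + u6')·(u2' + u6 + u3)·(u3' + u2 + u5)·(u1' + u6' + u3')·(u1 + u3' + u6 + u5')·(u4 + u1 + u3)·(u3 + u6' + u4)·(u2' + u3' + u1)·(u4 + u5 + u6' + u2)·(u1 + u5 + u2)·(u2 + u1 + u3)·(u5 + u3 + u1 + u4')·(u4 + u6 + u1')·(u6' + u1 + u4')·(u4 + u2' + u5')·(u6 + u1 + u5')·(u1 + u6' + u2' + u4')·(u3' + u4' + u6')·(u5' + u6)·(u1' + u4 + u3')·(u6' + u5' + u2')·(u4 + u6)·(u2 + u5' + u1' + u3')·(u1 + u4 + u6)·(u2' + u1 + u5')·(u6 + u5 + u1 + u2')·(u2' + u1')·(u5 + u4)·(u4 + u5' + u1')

There are 2^6 = 64 truth assignments over (u1, u2, u3, u4, u5, u6).
Split on u5. With u5 = 1, the clauses containing u5 are satisfied and u5' drops from the rest; 2 of the 2^5 = 32 assignments to the other variables satisfy what remains.
With u5 = 0, by the same count on the reduced clause set, 1 assignment works.
Total: 2 + 1 = 3.

3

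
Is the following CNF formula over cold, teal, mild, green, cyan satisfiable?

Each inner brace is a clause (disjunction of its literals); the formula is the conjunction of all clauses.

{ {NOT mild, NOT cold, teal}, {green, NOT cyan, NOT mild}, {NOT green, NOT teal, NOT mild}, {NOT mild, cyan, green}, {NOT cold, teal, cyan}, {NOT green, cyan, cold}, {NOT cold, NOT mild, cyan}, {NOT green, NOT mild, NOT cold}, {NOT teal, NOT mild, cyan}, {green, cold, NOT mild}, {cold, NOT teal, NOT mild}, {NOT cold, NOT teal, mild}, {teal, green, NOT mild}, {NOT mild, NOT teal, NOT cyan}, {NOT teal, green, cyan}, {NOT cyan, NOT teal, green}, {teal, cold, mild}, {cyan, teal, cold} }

Suppose mild = false.
Suppose cold = true.
The clause (NOT teal) is unit, so teal = false.
The clause (cyan) is unit, so cyan = true.
All clauses hold; green can take either value.
A satisfying assignment: cold ↦ true, teal ↦ false, mild ↦ false, green ↦ true, cyan ↦ true.

Yes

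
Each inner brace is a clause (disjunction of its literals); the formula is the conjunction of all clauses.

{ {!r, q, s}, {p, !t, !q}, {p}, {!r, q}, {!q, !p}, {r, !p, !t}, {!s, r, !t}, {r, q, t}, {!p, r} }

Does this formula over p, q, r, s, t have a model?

No

(p) alone gives p = true.
(!q) alone gives q = false.
(!r) alone gives r = false.
But (r) is also a unit clause — contradiction.
No assignment satisfies every clause.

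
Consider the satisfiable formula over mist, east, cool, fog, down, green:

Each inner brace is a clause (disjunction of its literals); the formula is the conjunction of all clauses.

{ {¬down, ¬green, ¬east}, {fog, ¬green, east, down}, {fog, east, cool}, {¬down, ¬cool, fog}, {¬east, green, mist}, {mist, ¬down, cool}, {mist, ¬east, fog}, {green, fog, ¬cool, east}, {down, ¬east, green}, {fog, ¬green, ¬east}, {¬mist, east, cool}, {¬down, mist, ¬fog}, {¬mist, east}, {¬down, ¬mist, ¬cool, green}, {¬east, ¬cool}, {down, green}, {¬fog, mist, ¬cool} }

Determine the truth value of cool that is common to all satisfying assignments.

False

Suppose cool = True.
Unit clause (¬east) forces east = False.
Unit clause (¬mist) forces mist = False.
Unit clause (¬fog) forces fog = False.
Unit clause (¬down) forces down = False.
Unit clause (¬green) forces green = False.
That conflicts with the unit clause (green).
So every satisfying assignment has cool = False.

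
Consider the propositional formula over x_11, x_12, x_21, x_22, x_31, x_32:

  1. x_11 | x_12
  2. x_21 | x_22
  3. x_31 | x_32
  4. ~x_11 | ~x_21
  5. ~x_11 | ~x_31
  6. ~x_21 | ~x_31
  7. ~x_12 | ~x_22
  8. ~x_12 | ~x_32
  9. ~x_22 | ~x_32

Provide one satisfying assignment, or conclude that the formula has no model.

Try x_11 = 1.
From the singleton clause (~x_21), x_21 = 0.
From the singleton clause (x_22), x_22 = 1.
From the singleton clause (~x_31), x_31 = 0.
From the singleton clause (x_32), x_32 = 1.
That conflicts with the unit clause (~x_32).
Backtrack on x_11: now try x_11 = 0.
From the singleton clause (x_12), x_12 = 1.
From the singleton clause (~x_22), x_22 = 0.
From the singleton clause (x_21), x_21 = 1.
From the singleton clause (~x_31), x_31 = 0.
From the singleton clause (x_32), x_32 = 1.
That conflicts with the unit clause (~x_32).
Both values of x_11 lead to a conflict.

UNSATISFIABLE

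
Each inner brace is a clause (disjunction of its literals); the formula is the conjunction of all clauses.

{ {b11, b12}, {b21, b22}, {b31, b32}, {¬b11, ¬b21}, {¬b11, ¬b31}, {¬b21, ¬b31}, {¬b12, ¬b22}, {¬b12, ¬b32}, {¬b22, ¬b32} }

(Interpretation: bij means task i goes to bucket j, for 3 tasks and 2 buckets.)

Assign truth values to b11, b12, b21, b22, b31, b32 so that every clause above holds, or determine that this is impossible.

Branch on b11: set b11 = True.
The clause (¬b21) is unit, so b21 = False.
The clause (b22) is unit, so b22 = True.
The clause (¬b31) is unit, so b31 = False.
The clause (b32) is unit, so b32 = True.
But (¬b32) is also a unit clause — contradiction.
Backtrack on b11: now try b11 = False.
The clause (b12) is unit, so b12 = True.
The clause (¬b22) is unit, so b22 = False.
The clause (b21) is unit, so b21 = True.
The clause (¬b31) is unit, so b31 = False.
The clause (b32) is unit, so b32 = True.
But (¬b32) is also a unit clause — contradiction.
Both values of b11 lead to a conflict.

UNSATISFIABLE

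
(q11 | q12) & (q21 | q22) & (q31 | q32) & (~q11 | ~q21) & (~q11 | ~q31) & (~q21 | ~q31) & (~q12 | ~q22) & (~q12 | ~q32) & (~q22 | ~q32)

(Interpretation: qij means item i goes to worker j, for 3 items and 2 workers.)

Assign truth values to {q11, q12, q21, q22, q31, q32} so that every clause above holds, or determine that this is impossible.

Branch on q11: set q11 = 1.
The clause (~q21) is unit, so q21 = 0.
The clause (q22) is unit, so q22 = 1.
The clause (~q31) is unit, so q31 = 0.
The clause (q32) is unit, so q32 = 1.
Now (~q32) is unsatisfied and unit — conflict.
That branch fails; take q11 = 0 instead.
The clause (q12) is unit, so q12 = 1.
The clause (~q22) is unit, so q22 = 0.
The clause (q21) is unit, so q21 = 1.
The clause (~q31) is unit, so q31 = 0.
The clause (q32) is unit, so q32 = 1.
Now (~q32) is unsatisfied and unit — conflict.
Either choice for q11 ends in contradiction.

UNSATISFIABLE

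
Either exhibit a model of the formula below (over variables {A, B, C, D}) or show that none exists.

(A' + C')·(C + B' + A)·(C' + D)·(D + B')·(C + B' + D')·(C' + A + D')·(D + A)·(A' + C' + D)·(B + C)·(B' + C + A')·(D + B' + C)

UNSATISFIABLE

Case A = 0:
Unit clause (D) forces D = 1.
Unit clause (C') forces C = 0.
Unit clause (B') forces B = 0.
But (B) is also a unit clause — contradiction.
Backtrack on A: now try A = 1.
Unit clause (C') forces C = 0.
Unit clause (B) forces B = 1.
But (B') is also a unit clause — contradiction.
Either choice for A ends in contradiction.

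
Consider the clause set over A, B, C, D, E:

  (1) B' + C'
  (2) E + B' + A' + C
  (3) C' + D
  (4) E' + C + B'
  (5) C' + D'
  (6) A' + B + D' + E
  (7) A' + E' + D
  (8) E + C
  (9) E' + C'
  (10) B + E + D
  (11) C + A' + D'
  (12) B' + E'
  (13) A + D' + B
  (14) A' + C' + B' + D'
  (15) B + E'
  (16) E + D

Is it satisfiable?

No, unsatisfiable

Case B = 0:
Unit clause (E') forces E = 0.
Unit clause (C) forces C = 1.
Unit clause (D) forces D = 1.
Now (D') is unsatisfied and unit — conflict.
That branch fails; take B = 1 instead.
Unit clause (C') forces C = 0.
Unit clause (E') forces E = 0.
Now (E) is unsatisfied and unit — conflict.
Neither B = 1 nor B = 0 works.
No assignment satisfies every clause.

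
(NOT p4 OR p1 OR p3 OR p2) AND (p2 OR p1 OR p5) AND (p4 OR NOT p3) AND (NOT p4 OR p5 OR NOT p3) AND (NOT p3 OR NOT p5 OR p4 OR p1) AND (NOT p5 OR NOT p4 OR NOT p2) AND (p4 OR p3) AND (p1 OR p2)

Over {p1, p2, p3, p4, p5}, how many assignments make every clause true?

5

There are 2^5 = 32 truth assignments over (p1, p2, p3, p4, p5).
Split on p2. With p2 = true, the clauses containing p2 are satisfied and NOT p2 drops from the rest; 2 of the 2^4 = 16 assignments to the other variables satisfy what remains.
With p2 = false, by the same count on the reduced clause set, 3 assignments work.
Total: 2 + 3 = 5.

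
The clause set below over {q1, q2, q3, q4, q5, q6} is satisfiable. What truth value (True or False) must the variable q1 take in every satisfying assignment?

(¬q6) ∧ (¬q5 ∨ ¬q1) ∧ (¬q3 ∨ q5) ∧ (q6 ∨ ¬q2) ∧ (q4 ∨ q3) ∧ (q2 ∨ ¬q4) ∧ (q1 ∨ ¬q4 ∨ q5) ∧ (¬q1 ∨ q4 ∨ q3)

False

Suppose q1 = True.
(¬q6) alone gives q6 = False.
(¬q5) alone gives q5 = False.
(¬q3) alone gives q3 = False.
(¬q2) alone gives q2 = False.
(q4) alone gives q4 = True.
Now (¬q4) is unsatisfied and unit — conflict.
So every satisfying assignment has q1 = False.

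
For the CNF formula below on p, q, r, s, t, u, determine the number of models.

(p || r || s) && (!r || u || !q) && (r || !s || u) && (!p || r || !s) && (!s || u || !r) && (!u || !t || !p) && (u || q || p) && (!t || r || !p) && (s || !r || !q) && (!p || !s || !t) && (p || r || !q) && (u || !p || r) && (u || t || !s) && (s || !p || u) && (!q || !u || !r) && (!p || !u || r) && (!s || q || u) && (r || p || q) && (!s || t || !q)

There are 2^6 = 64 truth assignments over (p, q, r, s, t, u).
Split on p. With p = true, the clauses containing p are satisfied and !p drops from the rest; 2 of the 2^5 = 32 assignments to the other variables satisfy what remains.
With p = false, by the same count on the reduced clause set, 4 assignments work.
Total: 2 + 4 = 6.

6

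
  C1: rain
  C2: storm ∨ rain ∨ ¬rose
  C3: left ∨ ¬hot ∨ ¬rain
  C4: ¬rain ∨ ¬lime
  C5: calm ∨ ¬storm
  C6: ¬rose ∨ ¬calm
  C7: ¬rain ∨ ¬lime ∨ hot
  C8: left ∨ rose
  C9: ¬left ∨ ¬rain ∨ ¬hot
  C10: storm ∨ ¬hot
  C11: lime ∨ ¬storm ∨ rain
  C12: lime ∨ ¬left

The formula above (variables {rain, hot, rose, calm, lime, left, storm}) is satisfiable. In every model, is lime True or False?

Suppose lime = True.
The clause (rain) is unit, so rain = True.
Now (¬rain) is unsatisfied and unit — conflict.
So every satisfying assignment has lime = False.

False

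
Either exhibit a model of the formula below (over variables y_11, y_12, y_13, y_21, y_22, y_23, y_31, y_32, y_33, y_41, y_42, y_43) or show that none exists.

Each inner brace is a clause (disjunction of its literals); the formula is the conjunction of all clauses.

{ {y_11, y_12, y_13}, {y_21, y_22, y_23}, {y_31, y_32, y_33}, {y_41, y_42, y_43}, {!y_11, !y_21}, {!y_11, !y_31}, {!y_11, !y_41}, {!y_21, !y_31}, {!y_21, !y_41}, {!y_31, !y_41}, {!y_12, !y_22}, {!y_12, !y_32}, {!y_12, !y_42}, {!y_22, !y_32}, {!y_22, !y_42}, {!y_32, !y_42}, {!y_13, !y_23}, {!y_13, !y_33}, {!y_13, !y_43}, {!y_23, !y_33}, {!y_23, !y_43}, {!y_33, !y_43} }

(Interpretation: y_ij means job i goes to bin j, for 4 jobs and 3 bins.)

Case y_11 = false:
Case y_12 = true:
Unit clause (!y_22) forces y_22 = false.
Unit clause (!y_32) forces y_32 = false.
Unit clause (!y_42) forces y_42 = false.
Case y_21 = true:
Unit clause (!y_31) forces y_31 = false.
Unit clause (y_33) forces y_33 = true.
Unit clause (!y_41) forces y_41 = false.
Unit clause (y_43) forces y_43 = true.
Now (!y_43) is unsatisfied and unit — conflict.
Backtrack on y_21: now try y_21 = false.
Unit clause (y_23) forces y_23 = true.
Unit clause (!y_13) forces y_13 = false.
Unit clause (!y_33) forces y_33 = false.
Unit clause (y_31) forces y_31 = true.
Unit clause (!y_41) forces y_41 = false.
Unit clause (y_43) forces y_43 = true.
Now (!y_43) is unsatisfied and unit — conflict.
Both values of y_21 lead to a conflict.
Backtrack on y_12: now try y_12 = false.
Unit clause (y_13) forces y_13 = true.
Unit clause (!y_23) forces y_23 = false.
Unit clause (!y_33) forces y_33 = false.
Unit clause (!y_43) forces y_43 = false.
Case y_21 = true:
Unit clause (!y_31) forces y_31 = false.
Unit clause (y_32) forces y_32 = true.
Unit clause (!y_41) forces y_41 = false.
Unit clause (y_42) forces y_42 = true.
Now (!y_42) is unsatisfied and unit — conflict.
Backtrack on y_21: now try y_21 = false.
Unit clause (y_22) forces y_22 = true.
Unit clause (!y_32) forces y_32 = false.
Unit clause (y_31) forces y_31 = true.
Unit clause (!y_41) forces y_41 = false.
Unit clause (y_42) forces y_42 = true.
Now (!y_42) is unsatisfied and unit — conflict.
Both values of y_21 lead to a conflict.
Both values of y_12 lead to a conflict.
Backtrack on y_11: now try y_11 = true.
Unit clause (!y_21) forces y_21 = false.
Unit clause (!y_31) forces y_31 = false.
Unit clause (!y_41) forces y_41 = false.
Case y_22 = true:
Unit clause (!y_12) forces y_12 = false.
Unit clause (!y_32) forces y_32 = false.
Unit clause (y_33) forces y_33 = true.
Unit clause (!y_42) forces y_42 = false.
Unit clause (y_43) forces y_43 = true.
Now (!y_43) is unsatisfied and unit — conflict.
Backtrack on y_22: now try y_22 = false.
Unit clause (y_23) forces y_23 = true.
Unit clause (!y_13) forces y_13 = false.
Unit clause (!y_33) forces y_33 = false.
Unit clause (y_32) forces y_32 = true.
Unit clause (!y_12) forces y_12 = false.
Unit clause (!y_42) forces y_42 = false.
Unit clause (y_43) forces y_43 = true.
Now (!y_43) is unsatisfied and unit — conflict.
Both values of y_22 lead to a conflict.
Both values of y_11 lead to a conflict.

UNSATISFIABLE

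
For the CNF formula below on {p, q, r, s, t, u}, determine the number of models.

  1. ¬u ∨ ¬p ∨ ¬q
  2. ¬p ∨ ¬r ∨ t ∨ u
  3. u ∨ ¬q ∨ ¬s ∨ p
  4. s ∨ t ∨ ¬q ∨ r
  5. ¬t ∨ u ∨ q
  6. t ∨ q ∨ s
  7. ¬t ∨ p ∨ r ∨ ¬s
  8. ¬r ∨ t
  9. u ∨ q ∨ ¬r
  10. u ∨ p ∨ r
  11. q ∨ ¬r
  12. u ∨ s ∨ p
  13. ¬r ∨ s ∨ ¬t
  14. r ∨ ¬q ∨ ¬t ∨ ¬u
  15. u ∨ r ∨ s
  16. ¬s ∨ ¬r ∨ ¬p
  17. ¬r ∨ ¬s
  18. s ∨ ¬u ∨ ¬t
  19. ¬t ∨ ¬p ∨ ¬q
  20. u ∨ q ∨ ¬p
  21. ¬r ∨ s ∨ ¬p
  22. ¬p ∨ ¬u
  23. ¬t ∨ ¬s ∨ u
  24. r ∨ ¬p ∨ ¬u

3

There are 2^6 = 64 truth assignments over (p, q, r, s, t, u).
Split on t. With t = True, the clauses containing t are satisfied and ¬t drops from the rest; 0 of the 2^5 = 32 assignments to the other variables satisfy what remains.
With t = False, by the same count on the reduced clause set, 3 assignments work.
(One model: p=F, q=F, r=F, s=T, t=F, u=T.)
Total: 0 + 3 = 3.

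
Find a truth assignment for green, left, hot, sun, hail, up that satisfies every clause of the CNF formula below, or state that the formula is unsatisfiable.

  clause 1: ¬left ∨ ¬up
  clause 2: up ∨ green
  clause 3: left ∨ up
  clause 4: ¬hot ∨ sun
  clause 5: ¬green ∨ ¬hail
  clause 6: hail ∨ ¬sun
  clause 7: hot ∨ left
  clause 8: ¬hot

From the singleton clause (¬hot), hot = False.
From the singleton clause (left), left = True.
From the singleton clause (¬up), up = False.
From the singleton clause (green), green = True.
From the singleton clause (¬hail), hail = False.
From the singleton clause (¬sun), sun = False.
Every clause now holds.

green=True,  left=True,  hot=False,  sun=False,  hail=False,  up=False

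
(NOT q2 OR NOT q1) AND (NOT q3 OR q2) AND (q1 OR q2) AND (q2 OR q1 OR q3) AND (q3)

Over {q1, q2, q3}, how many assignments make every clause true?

There are 2^3 = 8 truth assignments over (q1, q2, q3).
Split on q3. With q3 = true, the clauses containing q3 are satisfied and NOT q3 drops from the rest; 1 of the 2^2 = 4 assignments to the other variables satisfy what remains.
With q3 = false, by the same count on the reduced clause set, 0 assignments work.
(One model: q1=F, q2=T, q3=T.)
Total: 1 + 0 = 1.

1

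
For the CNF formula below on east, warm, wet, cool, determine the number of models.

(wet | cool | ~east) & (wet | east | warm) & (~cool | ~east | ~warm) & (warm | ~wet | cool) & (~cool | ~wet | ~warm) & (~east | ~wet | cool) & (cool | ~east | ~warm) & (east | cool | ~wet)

5

There are 2^4 = 16 truth assignments over (east, warm, wet, cool).
Split on warm. With warm = 1, the clauses containing warm are satisfied and ~warm drops from the rest; 2 of the 2^3 = 8 assignments to the other variables satisfy what remains.
With warm = 0, by the same count on the reduced clause set, 3 assignments work.
(One model: east=F, warm=F, wet=T, cool=T.)
Total: 2 + 3 = 5.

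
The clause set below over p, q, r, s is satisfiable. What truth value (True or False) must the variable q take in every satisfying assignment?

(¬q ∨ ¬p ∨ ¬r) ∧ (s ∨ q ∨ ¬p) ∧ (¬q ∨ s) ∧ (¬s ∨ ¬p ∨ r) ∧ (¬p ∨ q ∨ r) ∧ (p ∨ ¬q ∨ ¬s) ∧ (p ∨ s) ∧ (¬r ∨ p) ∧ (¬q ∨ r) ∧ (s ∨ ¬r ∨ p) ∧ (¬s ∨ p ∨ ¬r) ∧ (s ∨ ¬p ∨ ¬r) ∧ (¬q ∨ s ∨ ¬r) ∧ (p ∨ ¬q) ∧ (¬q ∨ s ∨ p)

Suppose q = True.
(s) alone gives s = True.
(p) alone gives p = True.
(¬r) alone gives r = False.
But (r) is also a unit clause — contradiction.
So every satisfying assignment has q = False.

False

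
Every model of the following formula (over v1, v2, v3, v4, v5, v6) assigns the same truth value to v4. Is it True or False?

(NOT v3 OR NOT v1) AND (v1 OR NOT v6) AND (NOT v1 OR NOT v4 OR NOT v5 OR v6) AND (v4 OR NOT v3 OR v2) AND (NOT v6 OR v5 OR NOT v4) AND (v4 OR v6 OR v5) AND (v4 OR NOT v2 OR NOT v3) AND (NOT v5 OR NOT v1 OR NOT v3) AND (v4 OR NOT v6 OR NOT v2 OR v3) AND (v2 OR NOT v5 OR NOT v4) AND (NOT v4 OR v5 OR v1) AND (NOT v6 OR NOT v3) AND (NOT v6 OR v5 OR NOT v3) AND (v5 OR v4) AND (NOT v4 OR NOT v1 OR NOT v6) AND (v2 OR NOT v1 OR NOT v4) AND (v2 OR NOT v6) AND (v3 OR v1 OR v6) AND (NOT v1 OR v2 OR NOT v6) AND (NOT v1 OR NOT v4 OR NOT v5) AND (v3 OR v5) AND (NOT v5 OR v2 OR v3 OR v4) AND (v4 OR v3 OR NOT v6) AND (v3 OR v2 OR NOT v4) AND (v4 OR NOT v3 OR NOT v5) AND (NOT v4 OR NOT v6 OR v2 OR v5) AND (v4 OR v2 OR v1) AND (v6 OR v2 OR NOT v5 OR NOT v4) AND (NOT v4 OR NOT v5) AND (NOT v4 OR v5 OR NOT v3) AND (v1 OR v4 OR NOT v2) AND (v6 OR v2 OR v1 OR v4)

Suppose v4 = true.
(NOT v5) alone gives v5 = false.
(NOT v6) alone gives v6 = false.
(v1) alone gives v1 = true.
(NOT v3) alone gives v3 = false.
That conflicts with the unit clause (v3).
So every satisfying assignment has v4 = False.

False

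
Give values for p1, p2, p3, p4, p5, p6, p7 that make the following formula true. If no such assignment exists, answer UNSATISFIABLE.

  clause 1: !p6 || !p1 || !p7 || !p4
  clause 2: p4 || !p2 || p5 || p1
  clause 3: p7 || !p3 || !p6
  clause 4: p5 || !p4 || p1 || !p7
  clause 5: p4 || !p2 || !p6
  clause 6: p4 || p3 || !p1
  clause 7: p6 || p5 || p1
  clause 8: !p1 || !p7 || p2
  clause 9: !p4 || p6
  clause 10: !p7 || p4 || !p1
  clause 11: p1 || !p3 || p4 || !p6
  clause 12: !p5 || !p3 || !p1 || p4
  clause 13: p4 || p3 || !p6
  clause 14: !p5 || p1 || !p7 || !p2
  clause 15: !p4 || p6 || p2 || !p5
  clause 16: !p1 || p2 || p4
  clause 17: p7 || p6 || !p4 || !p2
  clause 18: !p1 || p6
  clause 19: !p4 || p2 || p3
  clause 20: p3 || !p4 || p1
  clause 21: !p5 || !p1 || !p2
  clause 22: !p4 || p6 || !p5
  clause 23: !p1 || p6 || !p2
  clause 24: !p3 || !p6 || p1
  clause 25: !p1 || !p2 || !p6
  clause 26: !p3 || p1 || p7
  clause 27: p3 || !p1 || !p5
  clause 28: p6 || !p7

p1 ↦ false,  p2 ↦ false,  p3 ↦ false,  p4 ↦ false,  p5 ↦ true,  p6 ↦ false,  p7 ↦ false

Suppose p4 = false.
Suppose p2 = false.
From the singleton clause (!p1), p1 = false.
Suppose p6 = false.
From the singleton clause (p5), p5 = true.
From the singleton clause (!p7), p7 = false.
From the singleton clause (!p3), p3 = false.
Every clause now holds.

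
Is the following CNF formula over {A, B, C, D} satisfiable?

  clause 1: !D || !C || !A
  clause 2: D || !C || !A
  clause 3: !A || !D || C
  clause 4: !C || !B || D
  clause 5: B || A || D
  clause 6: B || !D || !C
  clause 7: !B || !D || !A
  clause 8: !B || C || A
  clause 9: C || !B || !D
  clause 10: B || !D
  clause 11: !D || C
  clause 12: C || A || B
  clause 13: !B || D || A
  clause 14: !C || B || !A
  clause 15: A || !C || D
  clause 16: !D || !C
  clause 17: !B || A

Yes

Branch on B: set B = false.
The clause (!D) is unit, so D = false.
The clause (A) is unit, so A = true.
The clause (!C) is unit, so C = false.
This assignment satisfies each clause.
A satisfying assignment: A: true, B: false, C: false, D: false.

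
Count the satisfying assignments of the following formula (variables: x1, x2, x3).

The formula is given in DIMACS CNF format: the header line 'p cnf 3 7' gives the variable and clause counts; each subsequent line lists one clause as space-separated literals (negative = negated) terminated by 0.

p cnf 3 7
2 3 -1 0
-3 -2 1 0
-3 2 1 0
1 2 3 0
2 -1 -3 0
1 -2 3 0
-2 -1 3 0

There are 2^3 = 8 truth assignments over (x1, x2, x3).
Split on x1. With x1 = True, the clauses containing x1 are satisfied and ¬x1 drops from the rest; 1 of the 2^2 = 4 assignments to the other variables satisfy what remains.
With x1 = False, by the same count on the reduced clause set, 0 assignments work.
(One model: x1=T, x2=T, x3=T.)
Total: 1 + 0 = 1.

1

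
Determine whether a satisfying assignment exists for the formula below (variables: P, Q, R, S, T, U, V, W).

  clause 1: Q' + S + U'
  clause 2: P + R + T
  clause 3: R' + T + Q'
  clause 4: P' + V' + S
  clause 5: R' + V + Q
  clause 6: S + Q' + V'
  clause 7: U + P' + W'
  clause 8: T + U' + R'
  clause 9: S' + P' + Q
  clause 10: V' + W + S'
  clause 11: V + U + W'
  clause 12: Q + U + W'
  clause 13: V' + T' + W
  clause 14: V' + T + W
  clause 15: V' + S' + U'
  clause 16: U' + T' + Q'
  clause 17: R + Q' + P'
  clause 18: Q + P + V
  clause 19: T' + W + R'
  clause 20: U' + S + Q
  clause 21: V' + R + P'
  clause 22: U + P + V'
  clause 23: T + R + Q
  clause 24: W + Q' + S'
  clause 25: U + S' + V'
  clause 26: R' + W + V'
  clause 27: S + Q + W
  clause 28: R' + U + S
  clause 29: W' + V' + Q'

Branch on Q: set Q = 1.
Branch on S: set S = 0.
(U') alone gives U = 0.
(V') alone gives V = 0.
(W') alone gives W = 0.
(R') alone gives R = 0.
(P') alone gives P = 0.
(T) alone gives T = 1.
This assignment satisfies each clause.
A satisfying assignment: P: 0; Q: 1; R: 0; S: 0; T: 1; U: 0; V: 0; W: 0.

Yes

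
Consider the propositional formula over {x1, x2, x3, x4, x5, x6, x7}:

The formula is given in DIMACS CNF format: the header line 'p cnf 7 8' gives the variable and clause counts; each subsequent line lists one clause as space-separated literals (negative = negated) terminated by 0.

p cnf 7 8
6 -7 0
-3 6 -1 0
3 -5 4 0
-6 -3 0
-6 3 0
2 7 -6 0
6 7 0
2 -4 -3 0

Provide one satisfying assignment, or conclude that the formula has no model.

Case x6 = True:
Unit clause (¬x3) forces x3 = False.
But (x3) is also a unit clause — contradiction.
So x6 must be the other value — set x6 = False.
Unit clause (¬x7) forces x7 = False.
But (x7) is also a unit clause — contradiction.
Both values of x6 lead to a conflict.

UNSATISFIABLE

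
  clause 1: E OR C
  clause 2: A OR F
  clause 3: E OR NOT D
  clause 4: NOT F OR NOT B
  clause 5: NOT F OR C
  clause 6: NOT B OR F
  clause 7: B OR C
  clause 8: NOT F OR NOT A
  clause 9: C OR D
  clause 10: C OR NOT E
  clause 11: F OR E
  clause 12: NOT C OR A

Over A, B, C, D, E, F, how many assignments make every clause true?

There are 2^6 = 64 truth assignments over (A, B, C, D, E, F).
Split on C. With C = true, the clauses containing C are satisfied and NOT C drops from the rest; 2 of the 2^5 = 32 assignments to the other variables satisfy what remains.
With C = false, by the same count on the reduced clause set, 0 assignments work.
(One model: A=T, B=F, C=T, D=F, E=T, F=F.)
Total: 2 + 0 = 2.

2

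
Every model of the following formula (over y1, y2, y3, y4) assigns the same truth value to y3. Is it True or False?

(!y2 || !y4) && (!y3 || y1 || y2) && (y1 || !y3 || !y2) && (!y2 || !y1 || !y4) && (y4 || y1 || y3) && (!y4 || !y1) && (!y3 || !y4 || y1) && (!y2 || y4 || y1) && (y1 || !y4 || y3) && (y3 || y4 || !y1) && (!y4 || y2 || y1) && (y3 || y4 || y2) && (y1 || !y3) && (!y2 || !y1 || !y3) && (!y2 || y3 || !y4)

True

Suppose y3 = false.
Suppose y2 = false.
Unit clause (y4) forces y4 = true.
Unit clause (!y1) forces y1 = false.
Now (y1) is unsatisfied and unit — conflict.
So y2 must be the other value — set y2 = true.
Unit clause (!y4) forces y4 = false.
Unit clause (y1) forces y1 = true.
Now (!y1) is unsatisfied and unit — conflict.
Neither y2 = true nor y2 = false works.
So every satisfying assignment has y3 = True.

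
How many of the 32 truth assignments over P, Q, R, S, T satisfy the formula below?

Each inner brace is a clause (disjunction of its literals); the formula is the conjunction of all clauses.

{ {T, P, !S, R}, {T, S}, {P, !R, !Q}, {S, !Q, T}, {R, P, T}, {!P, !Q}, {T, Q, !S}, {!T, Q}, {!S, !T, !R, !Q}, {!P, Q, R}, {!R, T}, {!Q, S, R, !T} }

1

There are 2^5 = 32 truth assignments over (P, Q, R, S, T).
Split on R. With R = true, the clauses containing R are satisfied and !R drops from the rest; 0 of the 2^4 = 16 assignments to the other variables satisfy what remains.
With R = false, by the same count on the reduced clause set, 1 assignment works.
(One model: P=F, Q=T, R=F, S=T, T=T.)
Total: 0 + 1 = 1.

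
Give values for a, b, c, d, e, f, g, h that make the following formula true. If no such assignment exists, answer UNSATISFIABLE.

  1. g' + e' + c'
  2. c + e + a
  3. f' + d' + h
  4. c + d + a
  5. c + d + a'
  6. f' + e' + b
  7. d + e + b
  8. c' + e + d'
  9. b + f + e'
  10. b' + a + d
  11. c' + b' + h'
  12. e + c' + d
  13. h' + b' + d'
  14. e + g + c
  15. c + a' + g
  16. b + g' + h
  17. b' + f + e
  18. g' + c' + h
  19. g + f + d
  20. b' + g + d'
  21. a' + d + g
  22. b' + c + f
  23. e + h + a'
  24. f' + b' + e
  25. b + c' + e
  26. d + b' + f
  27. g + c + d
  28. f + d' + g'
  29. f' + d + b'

Case g = 1:
Case e = 0:
Case c = 0:
From the singleton clause (a), a = 1.
From the singleton clause (d), d = 1.
From the singleton clause (h), h = 1.
From the singleton clause (b'), b = 0.
From the singleton clause (f), f = 1.
Every clause now holds.

a: 1, b: 0, c: 0, d: 1, e: 0, f: 1, g: 1, h: 1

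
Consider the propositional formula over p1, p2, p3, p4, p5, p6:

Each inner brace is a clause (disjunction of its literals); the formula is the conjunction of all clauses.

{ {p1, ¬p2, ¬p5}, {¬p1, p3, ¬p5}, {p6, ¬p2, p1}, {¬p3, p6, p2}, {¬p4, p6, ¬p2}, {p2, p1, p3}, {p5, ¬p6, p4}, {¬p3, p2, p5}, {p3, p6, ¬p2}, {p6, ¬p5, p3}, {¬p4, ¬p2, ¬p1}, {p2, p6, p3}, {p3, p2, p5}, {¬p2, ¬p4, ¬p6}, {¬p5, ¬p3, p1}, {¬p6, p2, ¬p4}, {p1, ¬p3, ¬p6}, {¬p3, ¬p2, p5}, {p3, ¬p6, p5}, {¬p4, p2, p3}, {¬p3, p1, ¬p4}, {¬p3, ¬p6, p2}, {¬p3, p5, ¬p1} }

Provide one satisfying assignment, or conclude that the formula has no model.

Case p1 = True:
Case p3 = True:
Unit clause (p5) forces p5 = True.
Case p6 = True:
Unit clause (p2) forces p2 = True.
Unit clause (¬p4) forces p4 = False.
All clauses are satisfied.

p1 ↦ True,  p2 ↦ True,  p3 ↦ True,  p4 ↦ False,  p5 ↦ True,  p6 ↦ True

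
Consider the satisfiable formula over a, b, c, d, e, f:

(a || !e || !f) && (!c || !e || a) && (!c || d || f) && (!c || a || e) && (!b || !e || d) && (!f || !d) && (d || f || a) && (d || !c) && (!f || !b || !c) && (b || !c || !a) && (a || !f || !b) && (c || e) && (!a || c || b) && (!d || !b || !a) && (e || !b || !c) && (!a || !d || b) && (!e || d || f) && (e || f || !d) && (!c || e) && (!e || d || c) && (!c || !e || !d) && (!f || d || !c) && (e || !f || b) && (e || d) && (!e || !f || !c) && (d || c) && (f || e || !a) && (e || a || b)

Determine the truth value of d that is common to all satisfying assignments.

Suppose d = false.
From the singleton clause (!c), c = false.
But (c) is also a unit clause — contradiction.
So every satisfying assignment has d = True.

True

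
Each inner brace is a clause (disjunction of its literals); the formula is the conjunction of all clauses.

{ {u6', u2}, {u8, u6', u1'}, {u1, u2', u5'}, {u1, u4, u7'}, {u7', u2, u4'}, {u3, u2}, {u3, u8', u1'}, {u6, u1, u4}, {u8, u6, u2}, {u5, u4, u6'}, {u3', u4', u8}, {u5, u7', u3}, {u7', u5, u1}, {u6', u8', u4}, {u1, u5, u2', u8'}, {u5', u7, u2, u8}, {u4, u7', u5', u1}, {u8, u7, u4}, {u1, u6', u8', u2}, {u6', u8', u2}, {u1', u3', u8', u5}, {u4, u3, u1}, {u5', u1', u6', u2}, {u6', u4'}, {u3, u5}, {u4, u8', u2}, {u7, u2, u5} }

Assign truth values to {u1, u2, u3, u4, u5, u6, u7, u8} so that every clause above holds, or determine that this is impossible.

Case u6 = 0:
Case u3 = 1:
Case u1 = 1:
Case u8 = 1:
The clause (u5) is unit, so u5 = 1.
Case u4 = 0:
The clause (u2) is unit, so u2 = 1.
All clauses hold; u7 can take either value.

u1 ↦ 1; u2 ↦ 1; u3 ↦ 1; u4 ↦ 0; u5 ↦ 1; u6 ↦ 0; u7 ↦ 0; u8 ↦ 1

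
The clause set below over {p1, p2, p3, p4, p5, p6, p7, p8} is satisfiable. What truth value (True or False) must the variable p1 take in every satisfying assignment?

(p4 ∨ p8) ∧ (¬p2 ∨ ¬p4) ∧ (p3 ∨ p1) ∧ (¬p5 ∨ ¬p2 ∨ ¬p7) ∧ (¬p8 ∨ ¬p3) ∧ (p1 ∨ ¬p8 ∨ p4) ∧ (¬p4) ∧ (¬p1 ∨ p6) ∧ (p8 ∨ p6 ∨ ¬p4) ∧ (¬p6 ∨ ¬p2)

Suppose p1 = False.
The clause (p3) is unit, so p3 = True.
The clause (¬p8) is unit, so p8 = False.
The clause (p4) is unit, so p4 = True.
But (¬p4) is also a unit clause — contradiction.
So every satisfying assignment has p1 = True.

True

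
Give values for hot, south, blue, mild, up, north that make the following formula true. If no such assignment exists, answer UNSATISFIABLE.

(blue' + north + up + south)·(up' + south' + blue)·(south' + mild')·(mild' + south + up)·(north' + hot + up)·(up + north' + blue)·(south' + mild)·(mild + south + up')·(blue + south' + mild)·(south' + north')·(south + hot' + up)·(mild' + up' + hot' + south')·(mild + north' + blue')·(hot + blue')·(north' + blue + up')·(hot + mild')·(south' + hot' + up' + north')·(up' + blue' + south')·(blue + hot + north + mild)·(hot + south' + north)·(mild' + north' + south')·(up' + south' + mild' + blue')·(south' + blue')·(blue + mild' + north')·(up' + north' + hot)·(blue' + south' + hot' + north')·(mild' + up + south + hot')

hot=1,  south=0,  blue=1,  mild=1,  up=1,  north=1

Branch on south: set south = 0.
Branch on mild: set mild = 1.
The clause (up) is unit, so up = 1.
The clause (hot) is unit, so hot = 1.
Branch on north: set north = 1.
The clause (blue) is unit, so blue = 1.
This assignment satisfies each clause.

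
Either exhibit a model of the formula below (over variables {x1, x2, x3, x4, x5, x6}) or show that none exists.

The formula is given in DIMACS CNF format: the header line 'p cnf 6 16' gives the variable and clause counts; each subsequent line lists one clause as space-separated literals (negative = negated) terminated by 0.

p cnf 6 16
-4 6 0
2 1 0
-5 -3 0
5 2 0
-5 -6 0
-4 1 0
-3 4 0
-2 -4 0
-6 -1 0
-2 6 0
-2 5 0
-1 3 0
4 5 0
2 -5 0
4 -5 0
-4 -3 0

Case x4 = False:
The clause (¬x3) is unit, so x3 = False.
The clause (¬x1) is unit, so x1 = False.
The clause (x2) is unit, so x2 = True.
The clause (x6) is unit, so x6 = True.
The clause (¬x5) is unit, so x5 = False.
But (x5) is also a unit clause — contradiction.
Backtrack on x4: now try x4 = True.
The clause (x6) is unit, so x6 = True.
The clause (¬x5) is unit, so x5 = False.
The clause (x2) is unit, so x2 = True.
But (¬x2) is also a unit clause — contradiction.
Neither x4 = True nor x4 = False works.

UNSATISFIABLE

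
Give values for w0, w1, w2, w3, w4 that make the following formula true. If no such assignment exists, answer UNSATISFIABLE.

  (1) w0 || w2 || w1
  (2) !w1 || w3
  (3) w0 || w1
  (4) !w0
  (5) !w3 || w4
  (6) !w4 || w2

w0=false, w1=true, w2=true, w3=true, w4=true

The clause (!w0) is unit, so w0 = false.
The clause (w1) is unit, so w1 = true.
The clause (w3) is unit, so w3 = true.
The clause (w4) is unit, so w4 = true.
The clause (w2) is unit, so w2 = true.
Every clause now holds.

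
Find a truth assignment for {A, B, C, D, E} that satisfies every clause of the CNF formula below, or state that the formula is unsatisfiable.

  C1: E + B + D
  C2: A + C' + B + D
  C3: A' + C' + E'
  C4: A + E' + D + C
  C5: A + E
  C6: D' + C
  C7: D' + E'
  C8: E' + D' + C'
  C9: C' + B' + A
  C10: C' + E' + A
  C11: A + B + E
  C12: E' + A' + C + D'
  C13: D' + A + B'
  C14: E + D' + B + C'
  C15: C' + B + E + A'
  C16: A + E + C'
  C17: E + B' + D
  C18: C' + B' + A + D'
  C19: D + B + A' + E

A=1; B=1; C=1; D=1; E=0

Try A = 1.
Try C = 1.
From the singleton clause (E'), E = 0.
From the singleton clause (B), B = 1.
From the singleton clause (D), D = 1.
All clauses are satisfied.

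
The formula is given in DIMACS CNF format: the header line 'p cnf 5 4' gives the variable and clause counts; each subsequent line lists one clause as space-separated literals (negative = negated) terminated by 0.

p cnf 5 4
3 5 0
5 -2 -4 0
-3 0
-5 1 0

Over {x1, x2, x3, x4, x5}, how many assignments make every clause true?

4

There are 2^5 = 32 truth assignments over (x1, x2, x3, x4, x5).
Split on x3. With x3 = True, the clauses containing x3 are satisfied and ¬x3 drops from the rest; 0 of the 2^4 = 16 assignments to the other variables satisfy what remains.
With x3 = False, by the same count on the reduced clause set, 4 assignments work.
(One model: x1=T, x2=F, x3=F, x4=F, x5=T.)
Total: 0 + 4 = 4.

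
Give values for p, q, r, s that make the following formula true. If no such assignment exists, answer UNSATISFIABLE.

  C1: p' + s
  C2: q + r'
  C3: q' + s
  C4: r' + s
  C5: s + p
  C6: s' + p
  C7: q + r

Suppose p = 1.
The clause (s) is unit, so s = 1.
Suppose q = 1.
No clause remains; r is free.

p: 1,  q: 1,  r: 1,  s: 1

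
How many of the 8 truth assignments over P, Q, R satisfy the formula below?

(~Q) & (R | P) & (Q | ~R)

1

There are 2^3 = 8 truth assignments over (P, Q, R).
Check each against the 3 clauses (columns in the order P, Q, R):
  F F F  ✗ fails (R | P)
  F F T  ✗ fails (Q | ~R)
  F T F  ✗ fails (~Q)
  F T T  ✗ fails (~Q)
  T F F  ✓ satisfies all
  T F T  ✗ fails (Q | ~R)
  T T F  ✗ fails (~Q)
  T T T  ✗ fails (~Q)
1 of the 8 rows is a model.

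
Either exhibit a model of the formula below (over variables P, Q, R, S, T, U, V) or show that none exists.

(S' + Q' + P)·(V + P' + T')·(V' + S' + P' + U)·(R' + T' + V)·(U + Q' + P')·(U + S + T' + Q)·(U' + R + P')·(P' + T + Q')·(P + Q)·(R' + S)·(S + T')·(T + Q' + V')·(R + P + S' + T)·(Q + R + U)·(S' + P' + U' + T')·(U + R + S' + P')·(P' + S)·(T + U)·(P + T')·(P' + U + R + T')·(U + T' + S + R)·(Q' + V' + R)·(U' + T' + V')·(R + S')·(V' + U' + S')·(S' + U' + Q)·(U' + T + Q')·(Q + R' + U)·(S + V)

Try P = 1.
From the singleton clause (S), S = 1.
From the singleton clause (R), R = 1.
Try V = 1.
From the singleton clause (U), U = 1.
But (U') is also a unit clause — contradiction.
Backtrack on V: now try V = 0.
From the singleton clause (T'), T = 0.
From the singleton clause (Q'), Q = 0.
From the singleton clause (U), U = 1.
But (U') is also a unit clause — contradiction.
Neither V = 1 nor V = 0 works.
Backtrack on P: now try P = 0.
From the singleton clause (Q), Q = 1.
From the singleton clause (S'), S = 0.
From the singleton clause (R'), R = 0.
From the singleton clause (T'), T = 0.
From the singleton clause (V'), V = 0.
But (V) is also a unit clause — contradiction.
Neither P = 1 nor P = 0 works.

UNSATISFIABLE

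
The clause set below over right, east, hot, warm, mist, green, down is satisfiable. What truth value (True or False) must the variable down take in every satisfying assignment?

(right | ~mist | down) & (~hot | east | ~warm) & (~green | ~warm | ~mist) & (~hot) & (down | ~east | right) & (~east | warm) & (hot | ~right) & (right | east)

Suppose down = 0.
(~hot) alone gives hot = 0.
(~right) alone gives right = 0.
(~mist) alone gives mist = 0.
(~east) alone gives east = 0.
Now (east) is unsatisfied and unit — conflict.
So every satisfying assignment has down = True.

True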